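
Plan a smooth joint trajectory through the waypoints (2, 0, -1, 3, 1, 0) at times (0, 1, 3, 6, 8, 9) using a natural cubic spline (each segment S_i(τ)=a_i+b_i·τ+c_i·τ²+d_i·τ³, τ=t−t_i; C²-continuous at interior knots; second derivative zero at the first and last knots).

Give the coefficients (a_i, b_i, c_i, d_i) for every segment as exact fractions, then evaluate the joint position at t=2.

Δ: Δ0=-2, Δ1=-1/2, Δ2=4/3, Δ3=-1, Δ4=-1
row 1: diag=6, rhs=9; c'=1/3, d'=3/2
row 2: denom=10−2·1/3=28/3; d'=(11−2·3/2)/(28/3)=6/7
row 3: denom=10−3·9/28=253/28; d'=(-14−3·6/7)/(253/28)=-464/253
row 4: denom=6−2·56/253=1406/253; d'=(0−2·-464/253)/(1406/253)=464/703
back: M4=464/703
back: M3=-464/253−56/253·464/703=-1392/703
back: M2=6/7−9/28·-1392/703=1050/703
back: M1=3/2−1/3·1050/703=1409/1406
M: M0=0, M1=1409/1406, M2=1050/703, M3=-1392/703, M4=464/703, M5=0
seg 0: a=2, c=M0/2=0, d=(M1−M0)/(6·1)=1409/8436, b=Δ0−h0·(2M0+M1)/6=-18281/8436
seg 1: a=0, c=M1/2=1409/2812, d=(M2−M1)/(6·2)=691/16872, b=Δ1−h1·(2M1+M2)/6=-7027/4218
seg 2: a=-1, c=M2/2=525/703, d=(M3−M2)/(6·3)=-11/57, b=Δ2−h2·(2M2+M3)/6=1750/2109
seg 3: a=3, c=M3/2=-696/703, d=(M4−M3)/(6·2)=464/2109, b=Δ3−h3·(2M3+M4)/6=211/2109
seg 4: a=1, c=M4/2=232/703, d=(M5−M4)/(6·1)=-232/2109, b=Δ4−h4·(2M4+M5)/6=-2573/2109
t_q=2 → seg 1, τ=1; S=0+-7027/4218·τ+1409/2812·τ²+691/16872·τ³=-6321/5624

  seg 0: a=2 b=-18281/8436 c=0 d=1409/8436
  seg 1: a=0 b=-7027/4218 c=1409/2812 d=691/16872
  seg 2: a=-1 b=1750/2109 c=525/703 d=-11/57
  seg 3: a=3 b=211/2109 c=-696/703 d=464/2109
  seg 4: a=1 b=-2573/2109 c=232/703 d=-232/2109
S(2) = -6321/5624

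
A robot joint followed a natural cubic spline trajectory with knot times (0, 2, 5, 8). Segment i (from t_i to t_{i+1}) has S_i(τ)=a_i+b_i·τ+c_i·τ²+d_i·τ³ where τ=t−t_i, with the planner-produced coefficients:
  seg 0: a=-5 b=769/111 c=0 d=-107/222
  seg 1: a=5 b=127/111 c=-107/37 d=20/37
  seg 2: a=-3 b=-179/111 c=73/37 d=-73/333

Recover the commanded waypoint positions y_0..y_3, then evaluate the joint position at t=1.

y_0=-5 y_1=5 y_2=-3 y_3=4
S(1) = 107/74

y_0 = S_0(0) = a_0 = -5
y_1 = S_1(0) = a_1 = 5
y_2 = S_2(0) = a_2 = -3
y_3 = S_2(3) = 4
t_q=1 is in segment 0 (τ=1); S_0(τ)=107/74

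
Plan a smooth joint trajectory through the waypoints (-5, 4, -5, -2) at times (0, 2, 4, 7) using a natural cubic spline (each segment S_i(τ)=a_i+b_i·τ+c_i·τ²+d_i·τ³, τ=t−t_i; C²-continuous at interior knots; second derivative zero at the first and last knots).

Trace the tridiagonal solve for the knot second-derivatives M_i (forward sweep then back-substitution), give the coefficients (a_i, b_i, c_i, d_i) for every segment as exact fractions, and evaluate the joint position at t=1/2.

Δ: Δ0=9/2, Δ1=-9/2, Δ2=1
row 1: diag=8, rhs=-54; c'=1/4, d'=-27/4
row 2: denom=10−2·1/4=19/2; d'=(33−2·-27/4)/(19/2)=93/19
back: M2=93/19
back: M1=-27/4−1/4·93/19=-303/38
M: M0=0, M1=-303/38, M2=93/19, M3=0
seg 0: a=-5, c=M0/2=0, d=(M1−M0)/(6·2)=-101/152, b=Δ0−h0·(2M0+M1)/6=136/19
seg 1: a=4, c=M1/2=-303/76, d=(M2−M1)/(6·2)=163/152, b=Δ1−h1·(2M1+M2)/6=-31/38
seg 2: a=-5, c=M2/2=93/38, d=(M3−M2)/(6·3)=-31/114, b=Δ2−h2·(2M2+M3)/6=-74/19
t_q=1/2 → seg 0, τ=1/2; S=-5+136/19·τ+0·τ²+-101/152·τ³=-1829/1216

  seg 0: a=-5 b=136/19 c=0 d=-101/152
  seg 1: a=4 b=-31/38 c=-303/76 d=163/152
  seg 2: a=-5 b=-74/19 c=93/38 d=-31/114
S(1/2) = -1829/1216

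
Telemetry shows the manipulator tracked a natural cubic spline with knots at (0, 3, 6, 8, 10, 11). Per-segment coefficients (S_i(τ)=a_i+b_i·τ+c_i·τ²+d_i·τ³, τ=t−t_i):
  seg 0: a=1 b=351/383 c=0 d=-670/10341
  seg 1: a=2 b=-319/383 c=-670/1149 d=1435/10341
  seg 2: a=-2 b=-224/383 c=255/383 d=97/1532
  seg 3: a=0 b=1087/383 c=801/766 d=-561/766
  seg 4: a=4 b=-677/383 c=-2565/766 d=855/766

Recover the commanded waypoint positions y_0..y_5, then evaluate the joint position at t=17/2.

y_0 = S_0(0) = a_0 = 1
y_1 = S_1(0) = a_1 = 2
y_2 = S_2(0) = a_2 = -2
y_3 = S_3(0) = a_3 = 0
y_4 = S_4(0) = a_4 = 4
y_5 = S_4(1) = 0
t_q=17/2 is in segment 3 (τ=1/2); S_3(τ)=9737/6128

y_0=1 y_1=2 y_2=-2 y_3=0 y_4=4 y_5=0
S(17/2) = 9737/6128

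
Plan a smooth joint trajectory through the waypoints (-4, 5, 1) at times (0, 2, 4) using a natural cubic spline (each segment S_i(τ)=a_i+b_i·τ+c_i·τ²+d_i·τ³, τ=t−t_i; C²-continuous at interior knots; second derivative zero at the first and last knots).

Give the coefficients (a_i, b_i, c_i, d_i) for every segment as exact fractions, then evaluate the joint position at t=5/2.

Δ: Δ0=9/2, Δ1=-2
row 1: diag=8, rhs=-39; c'=1/4, d'=-39/8
back: M1=-39/8
M: M0=0, M1=-39/8, M2=0
seg 0: a=-4, c=M0/2=0, d=(M1−M0)/(6·2)=-13/32, b=Δ0−h0·(2M0+M1)/6=49/8
seg 1: a=5, c=M1/2=-39/16, d=(M2−M1)/(6·2)=13/32, b=Δ1−h1·(2M1+M2)/6=5/4
t_q=5/2 → seg 1, τ=1/2; S=5+5/4·τ+-39/16·τ²+13/32·τ³=1297/256

  seg 0: a=-4 b=49/8 c=0 d=-13/32
  seg 1: a=5 b=5/4 c=-39/16 d=13/32
S(5/2) = 1297/256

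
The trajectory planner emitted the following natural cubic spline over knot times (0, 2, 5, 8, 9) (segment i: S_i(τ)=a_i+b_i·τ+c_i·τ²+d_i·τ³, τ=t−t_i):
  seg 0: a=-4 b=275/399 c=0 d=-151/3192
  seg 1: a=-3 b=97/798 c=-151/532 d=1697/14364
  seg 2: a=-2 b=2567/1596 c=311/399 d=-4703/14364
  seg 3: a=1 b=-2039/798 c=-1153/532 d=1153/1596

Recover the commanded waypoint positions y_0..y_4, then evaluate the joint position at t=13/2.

y_0 = S_0(0) = a_0 = -4
y_1 = S_1(0) = a_1 = -3
y_2 = S_2(0) = a_2 = -2
y_3 = S_3(0) = a_3 = 1
y_4 = S_3(1) = -3
t_q=13/2 is in segment 2 (τ=3/2); S_2(τ)=4517/4256

y_0=-4 y_1=-3 y_2=-2 y_3=1 y_4=-3
S(13/2) = 4517/4256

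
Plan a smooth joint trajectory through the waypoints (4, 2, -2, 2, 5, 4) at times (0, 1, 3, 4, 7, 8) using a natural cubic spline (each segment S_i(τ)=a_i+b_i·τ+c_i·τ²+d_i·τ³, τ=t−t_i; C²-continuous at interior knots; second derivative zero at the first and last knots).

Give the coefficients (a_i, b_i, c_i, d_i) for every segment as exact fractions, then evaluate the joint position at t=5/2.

Δ: Δ0=-2, Δ1=-2, Δ2=4, Δ3=1, Δ4=-1
row 1: diag=6, rhs=0; c'=1/3, d'=0
row 2: denom=6−2·1/3=16/3; d'=(36−2·0)/(16/3)=27/4
row 3: denom=8−1·3/16=125/16; d'=(-18−1·27/4)/(125/16)=-396/125
row 4: denom=8−3·48/125=856/125; d'=(-12−3·-396/125)/(856/125)=-39/107
back: M4=-39/107
back: M3=-396/125−48/125·-39/107=-324/107
back: M2=27/4−3/16·-324/107=783/107
back: M1=0−1/3·783/107=-261/107
M: M0=0, M1=-261/107, M2=783/107, M3=-324/107, M4=-39/107, M5=0
seg 0: a=4, c=M0/2=0, d=(M1−M0)/(6·1)=-87/214, b=Δ0−h0·(2M0+M1)/6=-341/214
seg 1: a=2, c=M1/2=-261/214, d=(M2−M1)/(6·2)=87/107, b=Δ1−h1·(2M1+M2)/6=-301/107
seg 2: a=-2, c=M2/2=783/214, d=(M3−M2)/(6·1)=-369/214, b=Δ2−h2·(2M2+M3)/6=221/107
seg 3: a=2, c=M3/2=-162/107, d=(M4−M3)/(6·3)=95/642, b=Δ3−h3·(2M3+M4)/6=901/214
seg 4: a=5, c=M4/2=-39/214, d=(M5−M4)/(6·1)=13/214, b=Δ4−h4·(2M4+M5)/6=-94/107
t_q=5/2 → seg 1, τ=3/2; S=2+-301/107·τ+-261/214·τ²+87/107·τ³=-475/214

  seg 0: a=4 b=-341/214 c=0 d=-87/214
  seg 1: a=2 b=-301/107 c=-261/214 d=87/107
  seg 2: a=-2 b=221/107 c=783/214 d=-369/214
  seg 3: a=2 b=901/214 c=-162/107 d=95/642
  seg 4: a=5 b=-94/107 c=-39/214 d=13/214
S(5/2) = -475/214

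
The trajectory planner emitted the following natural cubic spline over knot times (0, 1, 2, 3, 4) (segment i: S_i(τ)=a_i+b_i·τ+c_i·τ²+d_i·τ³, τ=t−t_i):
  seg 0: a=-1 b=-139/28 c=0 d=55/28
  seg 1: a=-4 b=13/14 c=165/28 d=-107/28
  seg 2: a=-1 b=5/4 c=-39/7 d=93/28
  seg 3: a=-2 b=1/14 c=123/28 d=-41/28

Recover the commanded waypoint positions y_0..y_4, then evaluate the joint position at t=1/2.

y_0=-1 y_1=-4 y_2=-1 y_3=-2 y_4=1
S(1/2) = -725/224

y_0 = S_0(0) = a_0 = -1
y_1 = S_1(0) = a_1 = -4
y_2 = S_2(0) = a_2 = -1
y_3 = S_3(0) = a_3 = -2
y_4 = S_3(1) = 1
t_q=1/2 is in segment 0 (τ=1/2); S_0(τ)=-725/224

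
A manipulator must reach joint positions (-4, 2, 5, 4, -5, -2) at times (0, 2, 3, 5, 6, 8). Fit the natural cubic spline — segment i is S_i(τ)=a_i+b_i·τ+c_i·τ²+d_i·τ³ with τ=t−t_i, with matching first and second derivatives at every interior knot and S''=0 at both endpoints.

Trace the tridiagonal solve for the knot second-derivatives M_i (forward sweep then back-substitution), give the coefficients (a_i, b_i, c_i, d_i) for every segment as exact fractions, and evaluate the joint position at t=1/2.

Δ: Δ0=3, Δ1=3, Δ2=-1/2, Δ3=-9, Δ4=3/2
row 1: diag=6, rhs=0; c'=1/6, d'=0
row 2: denom=6−1·1/6=35/6; d'=(-21−1·0)/(35/6)=-18/5
row 3: denom=6−2·12/35=186/35; d'=(-51−2·-18/5)/(186/35)=-511/62
row 4: denom=6−1·35/186=1081/186; d'=(63−1·-511/62)/(1081/186)=13251/1081
back: M4=13251/1081
back: M3=-511/62−35/186·13251/1081=-11403/1081
back: M2=-18/5−12/35·-11403/1081=18/1081
back: M1=0−1/6·18/1081=-3/1081
M: M0=0, M1=-3/1081, M2=18/1081, M3=-11403/1081, M4=13251/1081, M5=0
seg 0: a=-4, c=M0/2=0, d=(M1−M0)/(6·2)=-1/4324, b=Δ0−h0·(2M0+M1)/6=3244/1081
seg 1: a=2, c=M1/2=-3/2162, d=(M2−M1)/(6·1)=7/2162, b=Δ1−h1·(2M1+M2)/6=3241/1081
seg 2: a=5, c=M2/2=9/1081, d=(M3−M2)/(6·2)=-81/92, b=Δ2−h2·(2M2+M3)/6=6497/2162
seg 3: a=4, c=M3/2=-11403/2162, d=(M4−M3)/(6·1)=4109/1081, b=Δ3−h3·(2M3+M4)/6=-16273/2162
seg 4: a=-5, c=M4/2=13251/2162, d=(M5−M4)/(6·2)=-4417/4324, b=Δ4−h4·(2M4+M5)/6=-14425/2162
t_q=1/2 → seg 0, τ=1/2; S=-4+3244/1081·τ+0·τ²+-1/4324·τ³=-86465/34592

  seg 0: a=-4 b=3244/1081 c=0 d=-1/4324
  seg 1: a=2 b=3241/1081 c=-3/2162 d=7/2162
  seg 2: a=5 b=6497/2162 c=9/1081 d=-81/92
  seg 3: a=4 b=-16273/2162 c=-11403/2162 d=4109/1081
  seg 4: a=-5 b=-14425/2162 c=13251/2162 d=-4417/4324
S(1/2) = -86465/34592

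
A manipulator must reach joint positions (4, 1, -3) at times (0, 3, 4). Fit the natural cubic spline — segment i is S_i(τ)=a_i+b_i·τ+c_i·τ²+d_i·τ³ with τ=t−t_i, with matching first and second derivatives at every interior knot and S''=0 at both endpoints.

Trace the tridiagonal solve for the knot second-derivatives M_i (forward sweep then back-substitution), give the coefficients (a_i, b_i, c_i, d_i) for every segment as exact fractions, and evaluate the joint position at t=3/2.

  seg 0: a=4 b=1/8 c=0 d=-1/8
  seg 1: a=1 b=-13/4 c=-9/8 d=3/8
S(3/2) = 241/64

Δ: Δ0=-1, Δ1=-4
row 1: diag=8, rhs=-18; c'=1/8, d'=-9/4
back: M1=-9/4
M: M0=0, M1=-9/4, M2=0
seg 0: a=4, c=M0/2=0, d=(M1−M0)/(6·3)=-1/8, b=Δ0−h0·(2M0+M1)/6=1/8
seg 1: a=1, c=M1/2=-9/8, d=(M2−M1)/(6·1)=3/8, b=Δ1−h1·(2M1+M2)/6=-13/4
t_q=3/2 → seg 0, τ=3/2; S=4+1/8·τ+0·τ²+-1/8·τ³=241/64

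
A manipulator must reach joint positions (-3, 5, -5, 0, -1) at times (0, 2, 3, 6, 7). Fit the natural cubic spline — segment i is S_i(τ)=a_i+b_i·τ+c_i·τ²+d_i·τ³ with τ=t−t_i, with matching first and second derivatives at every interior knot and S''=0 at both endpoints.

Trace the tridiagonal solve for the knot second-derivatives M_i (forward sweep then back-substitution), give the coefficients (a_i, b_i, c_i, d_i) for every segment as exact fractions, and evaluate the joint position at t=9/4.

  seg 0: a=-3 b=4546/483 c=0 d=-1307/966
  seg 1: a=5 b=-3296/483 c=-1307/161 d=341/69
  seg 2: a=-5 b=-3977/483 c=1080/161 d=-1646/1449
  seg 3: a=0 b=649/483 c=-566/161 d=566/483
S(9/4) = 1283/448

Δ: Δ0=4, Δ1=-10, Δ2=5/3, Δ3=-1
row 1: diag=6, rhs=-84; c'=1/6, d'=-14
row 2: denom=8−1·1/6=47/6; d'=(70−1·-14)/(47/6)=504/47
row 3: denom=8−3·18/47=322/47; d'=(-16−3·504/47)/(322/47)=-1132/161
back: M3=-1132/161
back: M2=504/47−18/47·-1132/161=2160/161
back: M1=-14−1/6·2160/161=-2614/161
M: M0=0, M1=-2614/161, M2=2160/161, M3=-1132/161, M4=0
seg 0: a=-3, c=M0/2=0, d=(M1−M0)/(6·2)=-1307/966, b=Δ0−h0·(2M0+M1)/6=4546/483
seg 1: a=5, c=M1/2=-1307/161, d=(M2−M1)/(6·1)=341/69, b=Δ1−h1·(2M1+M2)/6=-3296/483
seg 2: a=-5, c=M2/2=1080/161, d=(M3−M2)/(6·3)=-1646/1449, b=Δ2−h2·(2M2+M3)/6=-3977/483
seg 3: a=0, c=M3/2=-566/161, d=(M4−M3)/(6·1)=566/483, b=Δ3−h3·(2M3+M4)/6=649/483
t_q=9/4 → seg 1, τ=1/4; S=5+-3296/483·τ+-1307/161·τ²+341/69·τ³=1283/448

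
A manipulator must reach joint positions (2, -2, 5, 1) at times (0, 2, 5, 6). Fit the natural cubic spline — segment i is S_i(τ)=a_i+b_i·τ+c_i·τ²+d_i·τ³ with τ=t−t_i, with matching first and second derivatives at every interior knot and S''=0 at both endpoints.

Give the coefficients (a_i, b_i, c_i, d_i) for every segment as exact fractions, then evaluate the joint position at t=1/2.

Δ: Δ0=-2, Δ1=7/3, Δ2=-4
row 1: diag=10, rhs=26; c'=3/10, d'=13/5
row 2: denom=8−3·3/10=71/10; d'=(-38−3·13/5)/(71/10)=-458/71
back: M2=-458/71
back: M1=13/5−3/10·-458/71=322/71
M: M0=0, M1=322/71, M2=-458/71, M3=0
seg 0: a=2, c=M0/2=0, d=(M1−M0)/(6·2)=161/426, b=Δ0−h0·(2M0+M1)/6=-748/213
seg 1: a=-2, c=M1/2=161/71, d=(M2−M1)/(6·3)=-130/213, b=Δ1−h1·(2M1+M2)/6=218/213
seg 2: a=5, c=M2/2=-229/71, d=(M3−M2)/(6·1)=229/213, b=Δ2−h2·(2M2+M3)/6=-394/213
t_q=1/2 → seg 0, τ=1/2; S=2+-748/213·τ+0·τ²+161/426·τ³=331/1136

  seg 0: a=2 b=-748/213 c=0 d=161/426
  seg 1: a=-2 b=218/213 c=161/71 d=-130/213
  seg 2: a=5 b=-394/213 c=-229/71 d=229/213
S(1/2) = 331/1136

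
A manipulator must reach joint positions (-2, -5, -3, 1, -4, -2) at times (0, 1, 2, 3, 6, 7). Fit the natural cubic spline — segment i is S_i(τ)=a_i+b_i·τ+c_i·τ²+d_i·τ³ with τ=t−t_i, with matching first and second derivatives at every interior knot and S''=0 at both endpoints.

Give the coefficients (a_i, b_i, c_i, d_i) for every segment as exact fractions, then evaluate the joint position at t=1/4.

  seg 0: a=-2 b=-9818/2379 c=0 d=2681/2379
  seg 1: a=-5 b=-1775/2379 c=2681/793 d=-1510/2379
  seg 2: a=-3 b=9781/2379 c=1171/793 d=-3778/2379
  seg 3: a=1 b=421/183 c=-2607/793 d=4675/7137
  seg 4: a=-4 b=622/2379 c=2068/793 d=-2068/2379
S(1/4) = -152973/50752

Δ: Δ0=-3, Δ1=2, Δ2=4, Δ3=-5/3, Δ4=2
row 1: diag=4, rhs=30; c'=1/4, d'=15/2
row 2: denom=4−1·1/4=15/4; d'=(12−1·15/2)/(15/4)=6/5
row 3: denom=8−1·4/15=116/15; d'=(-34−1·6/5)/(116/15)=-132/29
row 4: denom=8−3·45/116=793/116; d'=(22−3·-132/29)/(793/116)=4136/793
back: M4=4136/793
back: M3=-132/29−45/116·4136/793=-5214/793
back: M2=6/5−4/15·-5214/793=2342/793
back: M1=15/2−1/4·2342/793=5362/793
M: M0=0, M1=5362/793, M2=2342/793, M3=-5214/793, M4=4136/793, M5=0
seg 0: a=-2, c=M0/2=0, d=(M1−M0)/(6·1)=2681/2379, b=Δ0−h0·(2M0+M1)/6=-9818/2379
seg 1: a=-5, c=M1/2=2681/793, d=(M2−M1)/(6·1)=-1510/2379, b=Δ1−h1·(2M1+M2)/6=-1775/2379
seg 2: a=-3, c=M2/2=1171/793, d=(M3−M2)/(6·1)=-3778/2379, b=Δ2−h2·(2M2+M3)/6=9781/2379
seg 3: a=1, c=M3/2=-2607/793, d=(M4−M3)/(6·3)=4675/7137, b=Δ3−h3·(2M3+M4)/6=421/183
seg 4: a=-4, c=M4/2=2068/793, d=(M5−M4)/(6·1)=-2068/2379, b=Δ4−h4·(2M4+M5)/6=622/2379
t_q=1/4 → seg 0, τ=1/4; S=-2+-9818/2379·τ+0·τ²+2681/2379·τ³=-152973/50752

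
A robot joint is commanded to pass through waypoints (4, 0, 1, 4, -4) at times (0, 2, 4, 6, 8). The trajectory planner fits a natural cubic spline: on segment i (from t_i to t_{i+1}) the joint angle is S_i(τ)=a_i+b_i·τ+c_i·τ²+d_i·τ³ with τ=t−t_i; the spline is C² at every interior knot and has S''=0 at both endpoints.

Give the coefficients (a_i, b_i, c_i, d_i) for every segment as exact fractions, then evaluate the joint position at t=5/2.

Δ: Δ0=-2, Δ1=1/2, Δ2=3/2, Δ3=-4
row 1: diag=8, rhs=15; c'=1/4, d'=15/8
row 2: denom=8−2·1/4=15/2; d'=(6−2·15/8)/(15/2)=3/10
row 3: denom=8−2·4/15=112/15; d'=(-33−2·3/10)/(112/15)=-9/2
back: M3=-9/2
back: M2=3/10−4/15·-9/2=3/2
back: M1=15/8−1/4·3/2=3/2
M: M0=0, M1=3/2, M2=3/2, M3=-9/2, M4=0
seg 0: a=4, c=M0/2=0, d=(M1−M0)/(6·2)=1/8, b=Δ0−h0·(2M0+M1)/6=-5/2
seg 1: a=0, c=M1/2=3/4, d=(M2−M1)/(6·2)=0, b=Δ1−h1·(2M1+M2)/6=-1
seg 2: a=1, c=M2/2=3/4, d=(M3−M2)/(6·2)=-1/2, b=Δ2−h2·(2M2+M3)/6=2
seg 3: a=4, c=M3/2=-9/4, d=(M4−M3)/(6·2)=3/8, b=Δ3−h3·(2M3+M4)/6=-1
t_q=5/2 → seg 1, τ=1/2; S=0+-1·τ+3/4·τ²+0·τ³=-5/16

  seg 0: a=4 b=-5/2 c=0 d=1/8
  seg 1: a=0 b=-1 c=3/4 d=0
  seg 2: a=1 b=2 c=3/4 d=-1/2
  seg 3: a=4 b=-1 c=-9/4 d=3/8
S(5/2) = -5/16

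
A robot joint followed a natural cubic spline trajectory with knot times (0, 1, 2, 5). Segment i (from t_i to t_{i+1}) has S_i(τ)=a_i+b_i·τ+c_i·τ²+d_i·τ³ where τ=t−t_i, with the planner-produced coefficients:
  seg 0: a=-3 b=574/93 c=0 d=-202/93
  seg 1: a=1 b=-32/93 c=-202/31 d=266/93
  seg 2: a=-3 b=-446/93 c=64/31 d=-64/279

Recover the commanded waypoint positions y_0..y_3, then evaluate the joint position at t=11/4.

y_0=-3 y_1=1 y_2=-3 y_3=-5
S(11/4) = -343/62

y_0 = S_0(0) = a_0 = -3
y_1 = S_1(0) = a_1 = 1
y_2 = S_2(0) = a_2 = -3
y_3 = S_2(3) = -5
t_q=11/4 is in segment 2 (τ=3/4); S_2(τ)=-343/62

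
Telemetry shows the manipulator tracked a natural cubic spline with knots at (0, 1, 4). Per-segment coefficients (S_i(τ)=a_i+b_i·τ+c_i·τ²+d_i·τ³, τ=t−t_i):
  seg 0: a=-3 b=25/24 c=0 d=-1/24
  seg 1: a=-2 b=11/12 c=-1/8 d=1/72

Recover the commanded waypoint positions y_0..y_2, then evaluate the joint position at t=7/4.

y_0=-3 y_1=-2 y_2=0
S(7/4) = -705/512

y_0 = S_0(0) = a_0 = -3
y_1 = S_1(0) = a_1 = -2
y_2 = S_1(3) = 0
t_q=7/4 is in segment 1 (τ=3/4); S_1(τ)=-705/512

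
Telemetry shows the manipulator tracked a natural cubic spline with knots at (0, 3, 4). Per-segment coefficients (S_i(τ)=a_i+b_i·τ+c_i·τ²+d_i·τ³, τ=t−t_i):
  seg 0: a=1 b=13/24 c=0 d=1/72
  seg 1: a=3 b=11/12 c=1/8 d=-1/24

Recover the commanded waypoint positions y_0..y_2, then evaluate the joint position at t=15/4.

y_0 = S_0(0) = a_0 = 1
y_1 = S_1(0) = a_1 = 3
y_2 = S_1(1) = 4
t_q=15/4 is in segment 1 (τ=3/4); S_1(τ)=1915/512

y_0=1 y_1=3 y_2=4
S(15/4) = 1915/512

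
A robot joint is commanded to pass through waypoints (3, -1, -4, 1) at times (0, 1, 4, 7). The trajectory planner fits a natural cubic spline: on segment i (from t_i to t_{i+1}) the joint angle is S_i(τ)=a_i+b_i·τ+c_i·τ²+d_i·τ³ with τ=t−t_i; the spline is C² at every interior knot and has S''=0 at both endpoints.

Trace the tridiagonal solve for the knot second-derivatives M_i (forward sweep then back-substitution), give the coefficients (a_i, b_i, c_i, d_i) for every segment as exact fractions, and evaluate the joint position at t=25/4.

  seg 0: a=3 b=-376/87 c=0 d=28/87
  seg 1: a=-1 b=-292/87 c=28/29 d=-47/783
  seg 2: a=-4 b=71/87 c=37/87 d=-37/783
S(25/4) = -1019/1856

Δ: Δ0=-4, Δ1=-1, Δ2=5/3
row 1: diag=8, rhs=18; c'=3/8, d'=9/4
row 2: denom=12−3·3/8=87/8; d'=(16−3·9/4)/(87/8)=74/87
back: M2=74/87
back: M1=9/4−3/8·74/87=56/29
M: M0=0, M1=56/29, M2=74/87, M3=0
seg 0: a=3, c=M0/2=0, d=(M1−M0)/(6·1)=28/87, b=Δ0−h0·(2M0+M1)/6=-376/87
seg 1: a=-1, c=M1/2=28/29, d=(M2−M1)/(6·3)=-47/783, b=Δ1−h1·(2M1+M2)/6=-292/87
seg 2: a=-4, c=M2/2=37/87, d=(M3−M2)/(6·3)=-37/783, b=Δ2−h2·(2M2+M3)/6=71/87
t_q=25/4 → seg 2, τ=9/4; S=-4+71/87·τ+37/87·τ²+-37/783·τ³=-1019/1856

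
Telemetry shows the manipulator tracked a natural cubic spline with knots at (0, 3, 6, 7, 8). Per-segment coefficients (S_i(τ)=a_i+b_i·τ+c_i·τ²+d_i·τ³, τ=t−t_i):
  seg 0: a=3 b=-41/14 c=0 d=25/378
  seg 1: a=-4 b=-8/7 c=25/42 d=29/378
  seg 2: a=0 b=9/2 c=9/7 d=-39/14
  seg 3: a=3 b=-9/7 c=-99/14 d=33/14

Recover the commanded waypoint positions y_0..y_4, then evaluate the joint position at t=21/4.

y_0 = S_0(0) = a_0 = 3
y_1 = S_1(0) = a_1 = -4
y_2 = S_2(0) = a_2 = 0
y_3 = S_3(0) = a_3 = 3
y_4 = S_3(1) = -3
t_q=21/4 is in segment 1 (τ=9/4); S_1(τ)=-2405/896

y_0=3 y_1=-4 y_2=0 y_3=3 y_4=-3
S(21/4) = -2405/896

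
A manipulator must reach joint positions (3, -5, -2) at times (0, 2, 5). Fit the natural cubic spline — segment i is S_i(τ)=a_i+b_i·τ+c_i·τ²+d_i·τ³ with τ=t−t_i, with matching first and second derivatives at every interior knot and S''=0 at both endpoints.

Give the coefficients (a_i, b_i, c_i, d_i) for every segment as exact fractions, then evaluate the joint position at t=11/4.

  seg 0: a=3 b=-5 c=0 d=1/4
  seg 1: a=-5 b=-2 c=3/2 d=-1/6
S(11/4) = -733/128

Δ: Δ0=-4, Δ1=1
row 1: diag=10, rhs=30; c'=3/10, d'=3
back: M1=3
M: M0=0, M1=3, M2=0
seg 0: a=3, c=M0/2=0, d=(M1−M0)/(6·2)=1/4, b=Δ0−h0·(2M0+M1)/6=-5
seg 1: a=-5, c=M1/2=3/2, d=(M2−M1)/(6·3)=-1/6, b=Δ1−h1·(2M1+M2)/6=-2
t_q=11/4 → seg 1, τ=3/4; S=-5+-2·τ+3/2·τ²+-1/6·τ³=-733/128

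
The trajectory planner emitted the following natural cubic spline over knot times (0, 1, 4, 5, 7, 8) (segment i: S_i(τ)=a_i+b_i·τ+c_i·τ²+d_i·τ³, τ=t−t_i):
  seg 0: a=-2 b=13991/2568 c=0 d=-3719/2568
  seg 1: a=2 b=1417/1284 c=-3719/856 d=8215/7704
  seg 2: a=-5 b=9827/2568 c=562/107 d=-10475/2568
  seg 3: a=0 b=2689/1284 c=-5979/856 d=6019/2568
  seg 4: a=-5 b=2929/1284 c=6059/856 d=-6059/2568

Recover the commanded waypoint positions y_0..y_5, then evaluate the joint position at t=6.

y_0 = S_0(0) = a_0 = -2
y_1 = S_1(0) = a_1 = 2
y_2 = S_2(0) = a_2 = -5
y_3 = S_3(0) = a_3 = 0
y_4 = S_4(0) = a_4 = -5
y_5 = S_4(1) = 2
t_q=6 is in segment 3 (τ=1); S_3(τ)=-545/214

y_0=-2 y_1=2 y_2=-5 y_3=0 y_4=-5 y_5=2
S(6) = -545/214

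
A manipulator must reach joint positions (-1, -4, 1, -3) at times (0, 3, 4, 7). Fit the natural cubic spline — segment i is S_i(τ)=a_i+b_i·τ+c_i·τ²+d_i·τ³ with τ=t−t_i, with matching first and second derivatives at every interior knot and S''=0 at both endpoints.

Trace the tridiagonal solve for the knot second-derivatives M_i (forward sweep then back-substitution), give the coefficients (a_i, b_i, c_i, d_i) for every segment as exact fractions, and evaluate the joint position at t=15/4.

  seg 0: a=-1 b=-226/63 c=0 d=163/567
  seg 1: a=-4 b=263/63 c=163/63 d=-37/21
  seg 2: a=1 b=256/63 c=-170/63 d=170/567
S(15/4) = -211/1344

Δ: Δ0=-1, Δ1=5, Δ2=-4/3
row 1: diag=8, rhs=36; c'=1/8, d'=9/2
row 2: denom=8−1·1/8=63/8; d'=(-38−1·9/2)/(63/8)=-340/63
back: M2=-340/63
back: M1=9/2−1/8·-340/63=326/63
M: M0=0, M1=326/63, M2=-340/63, M3=0
seg 0: a=-1, c=M0/2=0, d=(M1−M0)/(6·3)=163/567, b=Δ0−h0·(2M0+M1)/6=-226/63
seg 1: a=-4, c=M1/2=163/63, d=(M2−M1)/(6·1)=-37/21, b=Δ1−h1·(2M1+M2)/6=263/63
seg 2: a=1, c=M2/2=-170/63, d=(M3−M2)/(6·3)=170/567, b=Δ2−h2·(2M2+M3)/6=256/63
t_q=15/4 → seg 1, τ=3/4; S=-4+263/63·τ+163/63·τ²+-37/21·τ³=-211/1344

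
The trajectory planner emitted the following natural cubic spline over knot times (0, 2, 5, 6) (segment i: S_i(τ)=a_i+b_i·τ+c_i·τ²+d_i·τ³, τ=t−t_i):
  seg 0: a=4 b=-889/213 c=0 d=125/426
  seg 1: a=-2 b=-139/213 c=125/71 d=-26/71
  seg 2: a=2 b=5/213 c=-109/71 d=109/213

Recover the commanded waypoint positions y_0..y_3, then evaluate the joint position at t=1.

y_0=4 y_1=-2 y_2=2 y_3=1
S(1) = 17/142

y_0 = S_0(0) = a_0 = 4
y_1 = S_1(0) = a_1 = -2
y_2 = S_2(0) = a_2 = 2
y_3 = S_2(1) = 1
t_q=1 is in segment 0 (τ=1); S_0(τ)=17/142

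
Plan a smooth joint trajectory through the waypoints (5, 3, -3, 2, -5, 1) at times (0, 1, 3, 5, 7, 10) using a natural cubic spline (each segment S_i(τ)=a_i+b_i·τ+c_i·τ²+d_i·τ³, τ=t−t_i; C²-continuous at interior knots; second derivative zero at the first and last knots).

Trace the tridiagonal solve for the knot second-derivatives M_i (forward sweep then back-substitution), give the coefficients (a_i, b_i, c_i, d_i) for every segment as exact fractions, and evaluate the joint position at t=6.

  seg 0: a=5 b=-565/388 c=0 d=-211/388
  seg 1: a=3 b=-599/194 c=-633/388 d=325/388
  seg 2: a=-3 b=85/194 c=1317/388 d=-917/776
  seg 3: a=2 b=-16/97 c=-717/194 d=787/776
  seg 4: a=-5 b=-539/194 c=927/388 d=-103/388
S(6) = -657/776

Δ: Δ0=-2, Δ1=-3, Δ2=5/2, Δ3=-7/2, Δ4=2
row 1: diag=6, rhs=-6; c'=1/3, d'=-1
row 2: denom=8−2·1/3=22/3; d'=(33−2·-1)/(22/3)=105/22
row 3: denom=8−2·3/11=82/11; d'=(-36−2·105/22)/(82/11)=-501/82
row 4: denom=10−2·11/41=388/41; d'=(33−2·-501/82)/(388/41)=927/194
back: M4=927/194
back: M3=-501/82−11/41·927/194=-717/97
back: M2=105/22−3/11·-717/97=1317/194
back: M1=-1−1/3·1317/194=-633/194
M: M0=0, M1=-633/194, M2=1317/194, M3=-717/97, M4=927/194, M5=0
seg 0: a=5, c=M0/2=0, d=(M1−M0)/(6·1)=-211/388, b=Δ0−h0·(2M0+M1)/6=-565/388
seg 1: a=3, c=M1/2=-633/388, d=(M2−M1)/(6·2)=325/388, b=Δ1−h1·(2M1+M2)/6=-599/194
seg 2: a=-3, c=M2/2=1317/388, d=(M3−M2)/(6·2)=-917/776, b=Δ2−h2·(2M2+M3)/6=85/194
seg 3: a=2, c=M3/2=-717/194, d=(M4−M3)/(6·2)=787/776, b=Δ3−h3·(2M3+M4)/6=-16/97
seg 4: a=-5, c=M4/2=927/388, d=(M5−M4)/(6·3)=-103/388, b=Δ4−h4·(2M4+M5)/6=-539/194
t_q=6 → seg 3, τ=1; S=2+-16/97·τ+-717/194·τ²+787/776·τ³=-657/776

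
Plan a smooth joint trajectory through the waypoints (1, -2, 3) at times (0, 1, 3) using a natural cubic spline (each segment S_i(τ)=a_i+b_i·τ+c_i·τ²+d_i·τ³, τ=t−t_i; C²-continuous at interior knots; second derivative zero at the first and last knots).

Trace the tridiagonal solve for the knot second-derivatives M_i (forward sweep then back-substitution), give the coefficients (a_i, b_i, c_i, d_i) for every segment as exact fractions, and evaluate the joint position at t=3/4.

  seg 0: a=1 b=-47/12 c=0 d=11/12
  seg 1: a=-2 b=-7/6 c=11/4 d=-11/24
S(3/4) = -397/256

Δ: Δ0=-3, Δ1=5/2
row 1: diag=6, rhs=33; c'=1/3, d'=11/2
back: M1=11/2
M: M0=0, M1=11/2, M2=0
seg 0: a=1, c=M0/2=0, d=(M1−M0)/(6·1)=11/12, b=Δ0−h0·(2M0+M1)/6=-47/12
seg 1: a=-2, c=M1/2=11/4, d=(M2−M1)/(6·2)=-11/24, b=Δ1−h1·(2M1+M2)/6=-7/6
t_q=3/4 → seg 0, τ=3/4; S=1+-47/12·τ+0·τ²+11/12·τ³=-397/256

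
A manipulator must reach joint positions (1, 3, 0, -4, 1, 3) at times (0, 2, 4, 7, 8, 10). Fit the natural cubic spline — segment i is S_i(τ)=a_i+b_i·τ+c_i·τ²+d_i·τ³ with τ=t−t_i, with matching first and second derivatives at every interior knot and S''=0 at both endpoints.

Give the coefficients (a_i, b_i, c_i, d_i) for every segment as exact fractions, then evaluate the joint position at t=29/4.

  seg 0: a=1 b=7121/4710 c=0 d=-2411/18840
  seg 1: a=3 b=-56/2355 c=-2411/3140 d=7/471
  seg 2: a=0 b=-6869/2355 c=-2131/3140 d=2273/5652
  seg 3: a=-4 b=36451/9420 c=4617/1570 d=-17053/9420
  seg 4: a=1 b=10174/2355 c=-7819/3140 d=7819/18840
S(29/4) = -578183/200960

Δ: Δ0=1, Δ1=-3/2, Δ2=-4/3, Δ3=5, Δ4=1
row 1: diag=8, rhs=-15; c'=1/4, d'=-15/8
row 2: denom=10−2·1/4=19/2; d'=(1−2·-15/8)/(19/2)=1/2
row 3: denom=8−3·6/19=134/19; d'=(38−3·1/2)/(134/19)=1387/268
row 4: denom=6−1·19/134=785/134; d'=(-24−1·1387/268)/(785/134)=-7819/1570
back: M4=-7819/1570
back: M3=1387/268−19/134·-7819/1570=4617/785
back: M2=1/2−6/19·4617/785=-2131/1570
back: M1=-15/8−1/4·-2131/1570=-2411/1570
M: M0=0, M1=-2411/1570, M2=-2131/1570, M3=4617/785, M4=-7819/1570, M5=0
seg 0: a=1, c=M0/2=0, d=(M1−M0)/(6·2)=-2411/18840, b=Δ0−h0·(2M0+M1)/6=7121/4710
seg 1: a=3, c=M1/2=-2411/3140, d=(M2−M1)/(6·2)=7/471, b=Δ1−h1·(2M1+M2)/6=-56/2355
seg 2: a=0, c=M2/2=-2131/3140, d=(M3−M2)/(6·3)=2273/5652, b=Δ2−h2·(2M2+M3)/6=-6869/2355
seg 3: a=-4, c=M3/2=4617/1570, d=(M4−M3)/(6·1)=-17053/9420, b=Δ3−h3·(2M3+M4)/6=36451/9420
seg 4: a=1, c=M4/2=-7819/3140, d=(M5−M4)/(6·2)=7819/18840, b=Δ4−h4·(2M4+M5)/6=10174/2355
t_q=29/4 → seg 3, τ=1/4; S=-4+36451/9420·τ+4617/1570·τ²+-17053/9420·τ³=-578183/200960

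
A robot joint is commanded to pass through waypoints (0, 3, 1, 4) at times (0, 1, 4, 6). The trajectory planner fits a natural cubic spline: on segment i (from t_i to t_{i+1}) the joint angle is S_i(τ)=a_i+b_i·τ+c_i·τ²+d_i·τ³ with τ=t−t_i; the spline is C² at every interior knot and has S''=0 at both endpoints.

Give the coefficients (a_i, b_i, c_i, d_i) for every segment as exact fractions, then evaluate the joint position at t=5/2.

Δ: Δ0=3, Δ1=-2/3, Δ2=3/2
row 1: diag=8, rhs=-22; c'=3/8, d'=-11/4
row 2: denom=10−3·3/8=71/8; d'=(13−3·-11/4)/(71/8)=170/71
back: M2=170/71
back: M1=-11/4−3/8·170/71=-259/71
M: M0=0, M1=-259/71, M2=170/71, M3=0
seg 0: a=0, c=M0/2=0, d=(M1−M0)/(6·1)=-259/426, b=Δ0−h0·(2M0+M1)/6=1537/426
seg 1: a=3, c=M1/2=-259/142, d=(M2−M1)/(6·3)=143/426, b=Δ1−h1·(2M1+M2)/6=380/213
seg 2: a=1, c=M2/2=85/71, d=(M3−M2)/(6·2)=-85/426, b=Δ2−h2·(2M2+M3)/6=-41/426
t_q=5/2 → seg 1, τ=3/2; S=3+380/213·τ+-259/142·τ²+143/426·τ³=3073/1136

  seg 0: a=0 b=1537/426 c=0 d=-259/426
  seg 1: a=3 b=380/213 c=-259/142 d=143/426
  seg 2: a=1 b=-41/426 c=85/71 d=-85/426
S(5/2) = 3073/1136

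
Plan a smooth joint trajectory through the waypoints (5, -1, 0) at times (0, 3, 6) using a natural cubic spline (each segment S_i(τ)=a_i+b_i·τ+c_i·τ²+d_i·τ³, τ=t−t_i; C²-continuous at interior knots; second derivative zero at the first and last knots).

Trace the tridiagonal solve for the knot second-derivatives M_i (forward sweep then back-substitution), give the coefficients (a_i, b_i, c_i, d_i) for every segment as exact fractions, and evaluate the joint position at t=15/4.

  seg 0: a=5 b=-31/12 c=0 d=7/108
  seg 1: a=-1 b=-5/6 c=7/12 d=-7/108
S(15/4) = -339/256

Δ: Δ0=-2, Δ1=1/3
row 1: diag=12, rhs=14; c'=1/4, d'=7/6
back: M1=7/6
M: M0=0, M1=7/6, M2=0
seg 0: a=5, c=M0/2=0, d=(M1−M0)/(6·3)=7/108, b=Δ0−h0·(2M0+M1)/6=-31/12
seg 1: a=-1, c=M1/2=7/12, d=(M2−M1)/(6·3)=-7/108, b=Δ1−h1·(2M1+M2)/6=-5/6
t_q=15/4 → seg 1, τ=3/4; S=-1+-5/6·τ+7/12·τ²+-7/108·τ³=-339/256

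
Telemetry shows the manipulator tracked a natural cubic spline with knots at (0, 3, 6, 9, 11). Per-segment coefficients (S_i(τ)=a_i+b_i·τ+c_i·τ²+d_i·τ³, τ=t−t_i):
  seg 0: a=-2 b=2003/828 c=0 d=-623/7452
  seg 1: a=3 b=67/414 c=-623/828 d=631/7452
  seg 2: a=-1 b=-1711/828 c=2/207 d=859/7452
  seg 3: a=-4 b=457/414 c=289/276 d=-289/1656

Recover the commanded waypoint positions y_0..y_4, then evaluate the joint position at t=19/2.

y_0 = S_0(0) = a_0 = -2
y_1 = S_1(0) = a_1 = 3
y_2 = S_2(0) = a_2 = -1
y_3 = S_3(0) = a_3 = -4
y_4 = S_3(2) = 1
t_q=19/2 is in segment 3 (τ=1/2); S_3(τ)=-14167/4416

y_0=-2 y_1=3 y_2=-1 y_3=-4 y_4=1
S(19/2) = -14167/4416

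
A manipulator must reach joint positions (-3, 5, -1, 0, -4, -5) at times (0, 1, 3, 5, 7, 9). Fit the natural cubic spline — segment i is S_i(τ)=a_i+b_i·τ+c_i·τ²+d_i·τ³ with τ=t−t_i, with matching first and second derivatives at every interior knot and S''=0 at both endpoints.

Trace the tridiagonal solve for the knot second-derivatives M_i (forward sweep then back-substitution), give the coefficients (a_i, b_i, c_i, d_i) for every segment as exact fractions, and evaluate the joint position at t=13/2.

  seg 0: a=-3 b=92/9 c=0 d=-20/9
  seg 1: a=5 b=32/9 c=-20/3 d=61/36
  seg 2: a=-1 b=-25/9 c=7/2 d=-67/72
  seg 3: a=0 b=1/18 c=-25/12 d=19/36
  seg 4: a=-4 b=-35/18 c=13/12 d=-13/72
S(13/2) = -271/96

Δ: Δ0=8, Δ1=-3, Δ2=1/2, Δ3=-2, Δ4=-1/2
row 1: diag=6, rhs=-66; c'=1/3, d'=-11
row 2: denom=8−2·1/3=22/3; d'=(21−2·-11)/(22/3)=129/22
row 3: denom=8−2·3/11=82/11; d'=(-15−2·129/22)/(82/11)=-147/41
row 4: denom=8−2·11/41=306/41; d'=(9−2·-147/41)/(306/41)=13/6
back: M4=13/6
back: M3=-147/41−11/41·13/6=-25/6
back: M2=129/22−3/11·-25/6=7
back: M1=-11−1/3·7=-40/3
M: M0=0, M1=-40/3, M2=7, M3=-25/6, M4=13/6, M5=0
seg 0: a=-3, c=M0/2=0, d=(M1−M0)/(6·1)=-20/9, b=Δ0−h0·(2M0+M1)/6=92/9
seg 1: a=5, c=M1/2=-20/3, d=(M2−M1)/(6·2)=61/36, b=Δ1−h1·(2M1+M2)/6=32/9
seg 2: a=-1, c=M2/2=7/2, d=(M3−M2)/(6·2)=-67/72, b=Δ2−h2·(2M2+M3)/6=-25/9
seg 3: a=0, c=M3/2=-25/12, d=(M4−M3)/(6·2)=19/36, b=Δ3−h3·(2M3+M4)/6=1/18
seg 4: a=-4, c=M4/2=13/12, d=(M5−M4)/(6·2)=-13/72, b=Δ4−h4·(2M4+M5)/6=-35/18
t_q=13/2 → seg 3, τ=3/2; S=0+1/18·τ+-25/12·τ²+19/36·τ³=-271/96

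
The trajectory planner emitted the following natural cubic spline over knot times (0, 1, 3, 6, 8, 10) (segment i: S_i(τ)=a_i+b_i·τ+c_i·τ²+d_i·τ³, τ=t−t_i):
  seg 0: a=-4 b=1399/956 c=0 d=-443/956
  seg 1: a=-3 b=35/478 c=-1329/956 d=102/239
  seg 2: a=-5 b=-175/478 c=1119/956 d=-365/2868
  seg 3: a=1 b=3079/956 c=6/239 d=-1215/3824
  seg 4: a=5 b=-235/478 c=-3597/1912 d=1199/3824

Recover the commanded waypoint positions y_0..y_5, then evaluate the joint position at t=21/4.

y_0=-4 y_1=-3 y_2=-5 y_3=1 y_4=5 y_5=-1
S(21/4) = -82459/61184

y_0 = S_0(0) = a_0 = -4
y_1 = S_1(0) = a_1 = -3
y_2 = S_2(0) = a_2 = -5
y_3 = S_3(0) = a_3 = 1
y_4 = S_4(0) = a_4 = 5
y_5 = S_4(2) = -1
t_q=21/4 is in segment 2 (τ=9/4); S_2(τ)=-82459/61184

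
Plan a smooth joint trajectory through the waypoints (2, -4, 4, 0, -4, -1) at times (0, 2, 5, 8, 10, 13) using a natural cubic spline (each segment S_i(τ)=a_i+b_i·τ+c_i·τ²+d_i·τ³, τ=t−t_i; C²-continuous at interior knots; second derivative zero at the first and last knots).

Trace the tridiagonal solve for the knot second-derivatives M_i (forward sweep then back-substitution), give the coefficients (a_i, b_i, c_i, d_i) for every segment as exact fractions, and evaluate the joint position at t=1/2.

  seg 0: a=2 b=-1205/271 c=0 d=98/271
  seg 1: a=-4 b=-29/271 c=588/271 d=-3037/7317
  seg 2: a=4 b=462/271 c=-1273/813 d=1349/7317
  seg 3: a=0 b=-735/271 c=76/813 d=427/3252
  seg 4: a=-4 b=-620/813 c=1433/1626 d=-1433/14634
S(1/2) = -193/1084

Δ: Δ0=-3, Δ1=8/3, Δ2=-4/3, Δ3=-2, Δ4=1
row 1: diag=10, rhs=34; c'=3/10, d'=17/5
row 2: denom=12−3·3/10=111/10; d'=(-24−3·17/5)/(111/10)=-114/37
row 3: denom=10−3·10/37=340/37; d'=(-4−3·-114/37)/(340/37)=97/170
row 4: denom=10−2·37/170=813/85; d'=(18−2·97/170)/(813/85)=1433/813
back: M4=1433/813
back: M3=97/170−37/170·1433/813=152/813
back: M2=-114/37−10/37·152/813=-2546/813
back: M1=17/5−3/10·-2546/813=1176/271
M: M0=0, M1=1176/271, M2=-2546/813, M3=152/813, M4=1433/813, M5=0
seg 0: a=2, c=M0/2=0, d=(M1−M0)/(6·2)=98/271, b=Δ0−h0·(2M0+M1)/6=-1205/271
seg 1: a=-4, c=M1/2=588/271, d=(M2−M1)/(6·3)=-3037/7317, b=Δ1−h1·(2M1+M2)/6=-29/271
seg 2: a=4, c=M2/2=-1273/813, d=(M3−M2)/(6·3)=1349/7317, b=Δ2−h2·(2M2+M3)/6=462/271
seg 3: a=0, c=M3/2=76/813, d=(M4−M3)/(6·2)=427/3252, b=Δ3−h3·(2M3+M4)/6=-735/271
seg 4: a=-4, c=M4/2=1433/1626, d=(M5−M4)/(6·3)=-1433/14634, b=Δ4−h4·(2M4+M5)/6=-620/813
t_q=1/2 → seg 0, τ=1/2; S=2+-1205/271·τ+0·τ²+98/271·τ³=-193/1084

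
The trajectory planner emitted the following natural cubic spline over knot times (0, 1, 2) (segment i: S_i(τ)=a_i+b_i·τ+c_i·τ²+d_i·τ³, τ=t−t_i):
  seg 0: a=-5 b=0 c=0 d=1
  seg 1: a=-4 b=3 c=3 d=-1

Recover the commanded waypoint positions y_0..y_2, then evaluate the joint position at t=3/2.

y_0=-5 y_1=-4 y_2=1
S(3/2) = -15/8

y_0 = S_0(0) = a_0 = -5
y_1 = S_1(0) = a_1 = -4
y_2 = S_1(1) = 1
t_q=3/2 is in segment 1 (τ=1/2); S_1(τ)=-15/8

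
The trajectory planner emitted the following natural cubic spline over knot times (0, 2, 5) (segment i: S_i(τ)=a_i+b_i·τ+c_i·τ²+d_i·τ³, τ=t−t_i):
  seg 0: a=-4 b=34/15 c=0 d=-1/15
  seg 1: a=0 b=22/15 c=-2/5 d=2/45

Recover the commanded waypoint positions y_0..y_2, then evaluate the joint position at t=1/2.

y_0=-4 y_1=0 y_2=2
S(1/2) = -23/8

y_0 = S_0(0) = a_0 = -4
y_1 = S_1(0) = a_1 = 0
y_2 = S_1(3) = 2
t_q=1/2 is in segment 0 (τ=1/2); S_0(τ)=-23/8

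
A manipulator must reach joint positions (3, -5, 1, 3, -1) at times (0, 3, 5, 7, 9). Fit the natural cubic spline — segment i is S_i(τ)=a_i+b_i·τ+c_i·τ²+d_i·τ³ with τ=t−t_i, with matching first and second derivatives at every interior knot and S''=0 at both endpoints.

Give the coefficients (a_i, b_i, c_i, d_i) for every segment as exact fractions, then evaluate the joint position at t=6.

  seg 0: a=3 b=-973/213 c=0 d=15/71
  seg 1: a=-5 b=242/213 c=135/71 d=-413/852
  seg 2: a=1 b=623/213 c=-143/142 d=19/852
  seg 3: a=3 b=-178/213 c=-62/71 d=31/213
S(6) = 835/284

Δ: Δ0=-8/3, Δ1=3, Δ2=1, Δ3=-2
row 1: diag=10, rhs=34; c'=1/5, d'=17/5
row 2: denom=8−2·1/5=38/5; d'=(-12−2·17/5)/(38/5)=-47/19
row 3: denom=8−2·5/19=142/19; d'=(-18−2·-47/19)/(142/19)=-124/71
back: M3=-124/71
back: M2=-47/19−5/19·-124/71=-143/71
back: M1=17/5−1/5·-143/71=270/71
M: M0=0, M1=270/71, M2=-143/71, M3=-124/71, M4=0
seg 0: a=3, c=M0/2=0, d=(M1−M0)/(6·3)=15/71, b=Δ0−h0·(2M0+M1)/6=-973/213
seg 1: a=-5, c=M1/2=135/71, d=(M2−M1)/(6·2)=-413/852, b=Δ1−h1·(2M1+M2)/6=242/213
seg 2: a=1, c=M2/2=-143/142, d=(M3−M2)/(6·2)=19/852, b=Δ2−h2·(2M2+M3)/6=623/213
seg 3: a=3, c=M3/2=-62/71, d=(M4−M3)/(6·2)=31/213, b=Δ3−h3·(2M3+M4)/6=-178/213
t_q=6 → seg 2, τ=1; S=1+623/213·τ+-143/142·τ²+19/852·τ³=835/284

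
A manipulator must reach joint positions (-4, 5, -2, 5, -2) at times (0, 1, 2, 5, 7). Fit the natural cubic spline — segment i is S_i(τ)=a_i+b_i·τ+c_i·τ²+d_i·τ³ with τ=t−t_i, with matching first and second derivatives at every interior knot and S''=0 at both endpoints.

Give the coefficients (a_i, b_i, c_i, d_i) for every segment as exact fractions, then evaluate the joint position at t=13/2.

Δ: Δ0=9, Δ1=-7, Δ2=7/3, Δ3=-7/2
row 1: diag=4, rhs=-96; c'=1/4, d'=-24
row 2: denom=8−1·1/4=31/4; d'=(56−1·-24)/(31/4)=320/31
row 3: denom=10−3·12/31=274/31; d'=(-35−3·320/31)/(274/31)=-2045/274
back: M3=-2045/274
back: M2=320/31−12/31·-2045/274=1810/137
back: M1=-24−1/4·1810/137=-7481/274
M: M0=0, M1=-7481/274, M2=1810/137, M3=-2045/274, M4=0
seg 0: a=-4, c=M0/2=0, d=(M1−M0)/(6·1)=-7481/1644, b=Δ0−h0·(2M0+M1)/6=22277/1644
seg 1: a=5, c=M1/2=-7481/548, d=(M2−M1)/(6·1)=11101/1644, b=Δ1−h1·(2M1+M2)/6=-83/822
seg 2: a=-2, c=M2/2=905/137, d=(M3−M2)/(6·3)=-5665/4932, b=Δ2−h2·(2M2+M3)/6=-11749/1644
seg 3: a=5, c=M3/2=-2045/548, d=(M4−M3)/(6·2)=2045/3288, b=Δ3−h3·(2M3+M4)/6=1213/822
t_q=13/2 → seg 3, τ=3/2; S=5+1213/822·τ+-2045/548·τ²+2045/3288·τ³=8033/8768

  seg 0: a=-4 b=22277/1644 c=0 d=-7481/1644
  seg 1: a=5 b=-83/822 c=-7481/548 d=11101/1644
  seg 2: a=-2 b=-11749/1644 c=905/137 d=-5665/4932
  seg 3: a=5 b=1213/822 c=-2045/548 d=2045/3288
S(13/2) = 8033/8768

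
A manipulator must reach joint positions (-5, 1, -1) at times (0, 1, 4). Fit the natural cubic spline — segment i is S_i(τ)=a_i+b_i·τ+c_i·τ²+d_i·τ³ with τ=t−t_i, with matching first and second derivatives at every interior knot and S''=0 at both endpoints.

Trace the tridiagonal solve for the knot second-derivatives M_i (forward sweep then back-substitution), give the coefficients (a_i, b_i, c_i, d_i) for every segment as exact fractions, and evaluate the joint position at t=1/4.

Δ: Δ0=6, Δ1=-2/3
row 1: diag=8, rhs=-40; c'=3/8, d'=-5
back: M1=-5
M: M0=0, M1=-5, M2=0
seg 0: a=-5, c=M0/2=0, d=(M1−M0)/(6·1)=-5/6, b=Δ0−h0·(2M0+M1)/6=41/6
seg 1: a=1, c=M1/2=-5/2, d=(M2−M1)/(6·3)=5/18, b=Δ1−h1·(2M1+M2)/6=13/3
t_q=1/4 → seg 0, τ=1/4; S=-5+41/6·τ+0·τ²+-5/6·τ³=-423/128

  seg 0: a=-5 b=41/6 c=0 d=-5/6
  seg 1: a=1 b=13/3 c=-5/2 d=5/18
S(1/4) = -423/128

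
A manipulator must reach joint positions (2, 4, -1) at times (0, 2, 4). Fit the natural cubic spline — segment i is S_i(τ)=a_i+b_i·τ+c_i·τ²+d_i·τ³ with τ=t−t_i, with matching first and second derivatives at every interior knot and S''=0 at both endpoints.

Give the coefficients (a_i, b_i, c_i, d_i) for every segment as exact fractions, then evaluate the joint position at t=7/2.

Δ: Δ0=1, Δ1=-5/2
row 1: diag=8, rhs=-21; c'=1/4, d'=-21/8
back: M1=-21/8
M: M0=0, M1=-21/8, M2=0
seg 0: a=2, c=M0/2=0, d=(M1−M0)/(6·2)=-7/32, b=Δ0−h0·(2M0+M1)/6=15/8
seg 1: a=4, c=M1/2=-21/16, d=(M2−M1)/(6·2)=7/32, b=Δ1−h1·(2M1+M2)/6=-3/4
t_q=7/2 → seg 1, τ=3/2; S=4+-3/4·τ+-21/16·τ²+7/32·τ³=169/256

  seg 0: a=2 b=15/8 c=0 d=-7/32
  seg 1: a=4 b=-3/4 c=-21/16 d=7/32
S(7/2) = 169/256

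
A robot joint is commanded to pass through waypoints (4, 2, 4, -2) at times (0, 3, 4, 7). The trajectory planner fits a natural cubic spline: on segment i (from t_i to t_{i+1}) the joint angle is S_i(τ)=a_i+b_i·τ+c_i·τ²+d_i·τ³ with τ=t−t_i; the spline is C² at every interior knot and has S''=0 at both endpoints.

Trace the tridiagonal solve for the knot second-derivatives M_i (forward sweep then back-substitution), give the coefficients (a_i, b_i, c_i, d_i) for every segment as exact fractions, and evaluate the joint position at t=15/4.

Δ: Δ0=-2/3, Δ1=2, Δ2=-2
row 1: diag=8, rhs=16; c'=1/8, d'=2
row 2: denom=8−1·1/8=63/8; d'=(-24−1·2)/(63/8)=-208/63
back: M2=-208/63
back: M1=2−1/8·-208/63=152/63
M: M0=0, M1=152/63, M2=-208/63, M3=0
seg 0: a=4, c=M0/2=0, d=(M1−M0)/(6·3)=76/567, b=Δ0−h0·(2M0+M1)/6=-118/63
seg 1: a=2, c=M1/2=76/63, d=(M2−M1)/(6·1)=-20/21, b=Δ1−h1·(2M1+M2)/6=110/63
seg 2: a=4, c=M2/2=-104/63, d=(M3−M2)/(6·3)=104/567, b=Δ2−h2·(2M2+M3)/6=82/63
t_q=15/4 → seg 1, τ=3/4; S=2+110/63·τ+76/63·τ²+-20/21·τ³=1205/336

  seg 0: a=4 b=-118/63 c=0 d=76/567
  seg 1: a=2 b=110/63 c=76/63 d=-20/21
  seg 2: a=4 b=82/63 c=-104/63 d=104/567
S(15/4) = 1205/336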